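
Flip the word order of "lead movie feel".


Original: "lead movie feel"
Words (1..n): lead | movie | feel
Reversed (n..1): feel | movie | lead
Result = "feel movie lead"


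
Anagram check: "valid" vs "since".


Word 1: "valid" → sorted: adilv
Word 2: "since" → sorted: ceins
Same letters? adilv != ceins
Anagram = No


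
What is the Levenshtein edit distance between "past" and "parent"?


Word 1: "past" (length 4)
Word 2: "parent" (length 6)
One optimal edit sequence (insert/delete/substitute each cost 1):
  1. keep 'p'
  2. keep 'a'
  3. insert 'r'  (+1)
  4. insert 'e'  (+1)
  5. substitute 's' -> 'n'  (+1)
  6. keep 't'
Total edit operations: 3
Edit distance = 3


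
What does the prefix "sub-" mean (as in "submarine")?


Prefix: sub-
As in: submarine -> sub- + marine
Meaning = under / below


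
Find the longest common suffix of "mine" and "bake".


Word 1: "mine"
Word 2: "bake"
Comparing from end:
  Pos -1: 'e' == 'e'
  Pos -2: 'n' != 'k' (stop)
LCS = "e" (length 1)


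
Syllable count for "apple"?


Word: "apple"
Syllable breakdown: ap · ple
Counting: 2 parts
= 2 syllables


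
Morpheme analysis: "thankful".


Word: "thankful"
Morphemes: thank + -ful
Each morpheme carries meaning
= 2 morphemes


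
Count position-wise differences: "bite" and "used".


Comparing character by character (same length = 4):
  Pos 0: 'b' vs 'u' !=
  Pos 1: 'i' vs 's' !=
  Pos 2: 't' vs 'e' !=
  Pos 3: 'e' vs 'd' !=
Hamming distance = 4


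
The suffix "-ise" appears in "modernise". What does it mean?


Suffix: -ise
As in: modernise -> modern + -ise
Meaning = to make


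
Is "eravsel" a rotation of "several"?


Word: "several", Candidate: "eravsel"
Method: check if candidate is substring of word+word
"severalseveral" contains "eravsel"? No
Is rotation = No


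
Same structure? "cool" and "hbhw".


Pattern of "cool": [0, 1, 1, 2]
Pattern of "hbhw": [0, 1, 0, 2]
Patterns do not match
Same pattern = No


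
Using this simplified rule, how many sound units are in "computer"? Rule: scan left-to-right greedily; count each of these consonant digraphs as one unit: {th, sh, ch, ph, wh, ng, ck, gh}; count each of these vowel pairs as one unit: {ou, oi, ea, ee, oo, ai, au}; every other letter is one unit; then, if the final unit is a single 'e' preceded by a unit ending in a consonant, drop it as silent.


Word: "computer" (8 letters)
Left-to-right scan:
  [1] 'c' (letter)
  [2] 'o' (letter)
  [3] 'm' (letter)
  [4] 'p' (letter)
  [5] 'u' (letter)
  [6] 't' (letter)
  [7] 'e' (letter)
  [8] 'r' (letter)
Units from scan: 8
Sound units = 8 units


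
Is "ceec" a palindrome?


Word: "ceec"
Reversed: "ceec"
Forward == Backward? ceec == ceec
Palindrome = Yes


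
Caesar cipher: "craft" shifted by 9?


Word: "craft"
Shift: 9
Each letter → (letter + shift) mod 26:
  'c' (2) + 9 = 11 → 'l'
  'r' (17) + 9 = 0 → 'a'
  'a' (0) + 9 = 9 → 'j'
  'f' (5) + 9 = 14 → 'o'
  't' (19) + 9 = 2 → 'c'
Result = "lajoc"


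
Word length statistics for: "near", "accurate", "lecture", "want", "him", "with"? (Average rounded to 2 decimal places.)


Lengths: "near"=4, "accurate"=8, "lecture"=7, "want"=4, "him"=3, "with"=4
Sum = 30, Count = 6
Average = 30/6 = 5.00
= avg=5.00, min=3, max=8


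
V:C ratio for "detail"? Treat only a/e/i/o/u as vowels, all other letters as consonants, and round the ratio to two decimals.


Word: "detail"
Vowels (a,e,i,o,u): 3
Consonants: 3
Ratio = 3/3
= 1.00


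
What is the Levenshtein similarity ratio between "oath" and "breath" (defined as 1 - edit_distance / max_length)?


Word 1: "oath" (length 4)
Word 2: "breath" (length 6)
One optimal edit sequence:
  1. insert 'b'  (+1)
  2. insert 'r'  (+1)
  3. substitute 'o' -> 'e'  (+1)
  4. keep 'a'
  5. keep 't'
  6. keep 'h'
Edit distance = 3
Max length = max(4, 6) = 6
Similarity = 1 - 3/6
= 0.5000


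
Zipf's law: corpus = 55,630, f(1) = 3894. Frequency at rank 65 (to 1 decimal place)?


Zipf's law: f(r) = f(1) / r
f(1) = 3894
f(65) = 3894 / 65
= 59.9 occurrences


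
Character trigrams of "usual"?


Word: "usual" (length 5)
Number of trigrams = 5 - 3 + 1 = 3
  Position 0: "usu"
  Position 1: "sua"
  Position 2: "ual"
Trigrams = "usu", "sua", "ual"


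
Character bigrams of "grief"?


Word: "grief" (length 5)
Number of bigrams = 5 - 2 + 1 = 4
  Position 0: "gr"
  Position 1: "ri"
  Position 2: "ie"
  Position 3: "ef"
Bigrams = "gr", "ri", "ie", "ef"


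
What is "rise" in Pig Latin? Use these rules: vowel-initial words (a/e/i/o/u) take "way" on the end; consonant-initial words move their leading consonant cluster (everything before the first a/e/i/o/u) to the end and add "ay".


Word: "rise"
Starts with consonant(s) → move to end, add 'ay'
Consonant cluster: "r"
Pig Latin = "iseray"


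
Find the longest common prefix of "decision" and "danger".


Word 1: "decision"
Word 2: "danger"
Comparing from start:
  Pos 0: 'd' == 'd'
  Pos 1: 'e' != 'a' (stop)
LCP = "d" (length 1)


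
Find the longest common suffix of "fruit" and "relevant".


Word 1: "fruit"
Word 2: "relevant"
Comparing from end:
  Pos -1: 't' == 't'
  Pos -2: 'i' != 'n' (stop)
LCS = "t" (length 1)


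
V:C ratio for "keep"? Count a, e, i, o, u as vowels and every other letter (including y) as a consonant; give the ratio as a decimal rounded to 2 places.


Word: "keep"
Vowels (a,e,i,o,u): 2
Consonants: 2
Ratio = 2/2
= 1.00


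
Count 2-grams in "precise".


Word: "precise" (length 7)
Number of 2-grams = length - 2 + 1 = 7 - 2 + 1
= 6


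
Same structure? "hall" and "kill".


Pattern of "hall": [0, 1, 2, 2]
Pattern of "kill": [0, 1, 2, 2]
Patterns match
Same pattern = Yes


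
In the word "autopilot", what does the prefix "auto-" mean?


Prefix: auto-
Example: autopilot = auto- + pilot
Meaning = self


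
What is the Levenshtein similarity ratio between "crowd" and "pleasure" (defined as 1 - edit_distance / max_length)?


Word 1: "crowd" (length 5)
Word 2: "pleasure" (length 8)
One optimal edit sequence:
  1. insert 'p'  (+1)
  2. insert 'l'  (+1)
  3. insert 'e'  (+1)
  4. substitute 'c' -> 'a'  (+1)
  5. substitute 'r' -> 's'  (+1)
  6. substitute 'o' -> 'u'  (+1)
  7. substitute 'w' -> 'r'  (+1)
  8. substitute 'd' -> 'e'  (+1)
Edit distance = 8
Max length = max(5, 8) = 8
Similarity = 1 - 8/8
= 0.0000


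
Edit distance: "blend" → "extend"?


Word 1: "blend" (length 5)
Word 2: "extend" (length 6)
One optimal edit sequence (insert/delete/substitute each cost 1):
  1. insert 'e'  (+1)
  2. substitute 'b' -> 'x'  (+1)
  3. substitute 'l' -> 't'  (+1)
  4. keep 'e'
  5. keep 'n'
  6. keep 'd'
Total edit operations: 3
Edit distance = 3


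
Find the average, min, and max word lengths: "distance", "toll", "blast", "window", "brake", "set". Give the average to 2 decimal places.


Lengths: "distance"=8, "toll"=4, "blast"=5, "window"=6, "brake"=5, "set"=3
Sum = 31, Count = 6
Average = 31/6 = 5.17
= avg=5.17, min=3, max=8


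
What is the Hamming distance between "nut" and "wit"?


Comparing character by character (same length = 3):
  Pos 0: 'n' vs 'w' !=
  Pos 1: 'u' vs 'i' !=
  Pos 2: 't' vs 't' =
Hamming distance = 2


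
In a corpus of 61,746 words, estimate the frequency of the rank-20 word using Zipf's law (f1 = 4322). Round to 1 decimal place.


Zipf's law: f(r) = f(1) / r
f(1) = 4322
f(20) = 4322 / 20
= 216.1 occurrences


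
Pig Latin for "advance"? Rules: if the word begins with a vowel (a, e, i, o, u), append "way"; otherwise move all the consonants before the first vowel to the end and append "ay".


Word: "advance"
Starts with vowel → add 'way'
Pig Latin = "advanceway"


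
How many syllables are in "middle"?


Word: "middle"
Syllable breakdown: mid-dle
Counting: 2 parts
= 2 syllables


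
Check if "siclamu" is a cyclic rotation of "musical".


Word: "musical", Candidate: "siclamu"
Method: check if candidate is substring of word+word
"musicalmusical" contains "siclamu"? No
Is rotation = No


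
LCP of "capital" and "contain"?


Word 1: "capital"
Word 2: "contain"
Comparing from start:
  Pos 0: 'c' == 'c'
  Pos 1: 'a' != 'o' (stop)
LCP = "c" (length 1)


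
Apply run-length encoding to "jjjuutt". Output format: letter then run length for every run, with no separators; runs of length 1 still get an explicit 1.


String: "jjjuutt"
Scanning for consecutive runs:
  'j' x 3
  'u' x 2
  't' x 2
RLE = "j3u2t2"


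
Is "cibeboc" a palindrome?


Word: "cibeboc"
Reversed: "cobebic"
Forward == Backward? cibeboc != cobebic
Palindrome = No


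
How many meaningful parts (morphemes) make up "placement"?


Word: "placement"
Morphemes: place / -ment
Each morpheme carries meaning
= 2 morphemes


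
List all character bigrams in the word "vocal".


Word: "vocal" (length 5)
Number of bigrams = 5 - 2 + 1 = 4
  Position 0: "vo"
  Position 1: "oc"
  Position 2: "ca"
  Position 3: "al"
Bigrams = "vo", "oc", "ca", "al"


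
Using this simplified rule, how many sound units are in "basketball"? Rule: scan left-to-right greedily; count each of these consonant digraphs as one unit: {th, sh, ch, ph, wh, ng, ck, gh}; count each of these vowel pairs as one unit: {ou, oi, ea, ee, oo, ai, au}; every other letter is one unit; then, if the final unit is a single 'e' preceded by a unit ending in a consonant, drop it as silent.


Word: "basketball" (10 letters)
Left-to-right scan:
  [1] 'b' (letter)
  [2] 'a' (letter)
  [3] 's' (letter)
  [4] 'k' (letter)
  [5] 'e' (letter)
  [6] 't' (letter)
  [7] 'b' (letter)
  [8] 'a' (letter)
  [9] 'l' (letter)
  [10] 'l' (letter)
Units from scan: 10
Sound units = 10 units


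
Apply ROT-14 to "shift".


Word: "shift"
Shift: 14
Each letter → (letter + shift) mod 26:
  's' (18) + 14 = 6 → 'g'
  'h' (7) + 14 = 21 → 'v'
  'i' (8) + 14 = 22 → 'w'
  'f' (5) + 14 = 19 → 't'
  't' (19) + 14 = 7 → 'h'
Result = "gvwth"


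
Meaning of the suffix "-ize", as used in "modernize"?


Suffix: -ize
As in: modernize -> modern + -ize
Meaning = to make


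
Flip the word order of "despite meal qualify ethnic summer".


Original: "despite meal qualify ethnic summer"
Words (1..n): despite | meal | qualify | ethnic | summer
Reversed (n..1): summer | ethnic | qualify | meal | despite
Result = "summer ethnic qualify meal despite"


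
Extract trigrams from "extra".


Word: "extra" (length 5)
Number of trigrams = 5 - 3 + 1 = 3
  Position 0: "ext"
  Position 1: "xtr"
  Position 2: "tra"
Trigrams = "ext", "xtr", "tra"


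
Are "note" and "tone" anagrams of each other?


Word 1: "note" → sorted: enot
Word 2: "tone" → sorted: enot
Same letters? enot == enot
Anagram = Yes


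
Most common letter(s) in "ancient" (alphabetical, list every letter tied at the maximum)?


Word: "ancient"
Letter counts:
  'a': 1
  'c': 1
  'e': 1
  'i': 1
  'n': 2
  't': 1
Maximum count = 2
Most frequent = 'n' (2 times each)


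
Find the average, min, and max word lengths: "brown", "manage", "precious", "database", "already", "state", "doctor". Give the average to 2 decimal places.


Lengths: "brown"=5, "manage"=6, "precious"=8, "database"=8, "already"=7, "state"=5, "doctor"=6
Sum = 45, Count = 7
Average = 45/7 = 6.43
= avg=6.43, min=5, max=8


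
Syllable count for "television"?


Word: "television"
Syllable breakdown: tel · e · vi · sion
Counting: 4 parts
= 4 syllables


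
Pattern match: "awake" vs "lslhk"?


Pattern of "awake": [0, 1, 0, 2, 3]
Pattern of "lslhk": [0, 1, 0, 2, 3]
Patterns match
Same pattern = Yes


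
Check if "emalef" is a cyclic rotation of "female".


Word: "female", Candidate: "emalef"
Method: check if candidate is substring of word+word
"femalefemale" contains "emalef"? Yes
Is rotation = Yes


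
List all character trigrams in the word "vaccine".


Word: "vaccine" (length 7)
Number of trigrams = 7 - 3 + 1 = 5
  Position 0: "vac"
  Position 1: "acc"
  Position 2: "cci"
  Position 3: "cin"
  Position 4: "ine"
Trigrams = "vac", "acc", "cci", "cin", "ine"


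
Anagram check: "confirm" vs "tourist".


Word 1: "confirm" → sorted: cfimnor
Word 2: "tourist" → sorted: iorsttu
Same letters? cfimnor != iorsttu
Anagram = No


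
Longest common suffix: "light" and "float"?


Word 1: "light"
Word 2: "float"
Comparing from end:
  Pos -1: 't' == 't'
  Pos -2: 'h' != 'a' (stop)
LCS = "t" (length 1)


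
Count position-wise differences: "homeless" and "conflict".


Comparing character by character (same length = 8):
  Pos 0: 'h' vs 'c' !=
  Pos 1: 'o' vs 'o' =
  Pos 2: 'm' vs 'n' !=
  Pos 3: 'e' vs 'f' !=
  Pos 4: 'l' vs 'l' =
  Pos 5: 'e' vs 'i' !=
  Pos 6: 's' vs 'c' !=
  Pos 7: 's' vs 't' !=
Hamming distance = 6


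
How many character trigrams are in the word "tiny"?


Word: "tiny" (length 4)
Number of 3-grams = length - 3 + 1 = 4 - 3 + 1
= 2


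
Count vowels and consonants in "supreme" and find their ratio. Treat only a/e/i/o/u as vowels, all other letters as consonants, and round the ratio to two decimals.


Word: "supreme"
Vowels (a,e,i,o,u): 3
Consonants: 4
Ratio = 3/4
= 0.75


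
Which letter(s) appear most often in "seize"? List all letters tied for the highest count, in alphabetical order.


Word: "seize"
Letter counts:
  'e': 2
  'i': 1
  's': 1
  'z': 1
Maximum count = 2
Most frequent = 'e' (2 times each)


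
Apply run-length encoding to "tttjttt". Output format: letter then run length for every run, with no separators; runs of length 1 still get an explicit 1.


String: "tttjttt"
Scanning for consecutive runs:
  't' x 3
  'j' x 1
  't' x 3
RLE = "t3j1t3"


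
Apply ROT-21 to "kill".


Word: "kill"
Shift: 21
Each letter → (letter + shift) mod 26:
  'k' (10) + 21 = 5 → 'f'
  'i' (8) + 21 = 3 → 'd'
  'l' (11) + 21 = 6 → 'g'
  'l' (11) + 21 = 6 → 'g'
Result = "fdgg"


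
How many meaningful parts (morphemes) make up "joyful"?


Word: "joyful"
Morphemes: joy / -ful
Each morpheme carries meaning
= 2 morphemes


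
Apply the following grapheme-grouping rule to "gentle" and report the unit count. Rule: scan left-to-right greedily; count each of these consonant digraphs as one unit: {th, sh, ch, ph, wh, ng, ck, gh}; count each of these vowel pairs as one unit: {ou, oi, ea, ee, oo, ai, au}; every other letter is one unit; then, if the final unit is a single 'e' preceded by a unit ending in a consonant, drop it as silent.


Word: "gentle" (6 letters)
Left-to-right scan:
  1. 'g' (letter)
  2. 'e' (letter)
  3. 'n' (letter)
  4. 't' (letter)
  5. 'l' (letter)
  6. 'e' (letter)
Units from scan: 6
Final unit is 'e' after a consonant -> drop as silent (-1)
Sound units = 5 units


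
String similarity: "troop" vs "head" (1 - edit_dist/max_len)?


Word 1: "troop" (length 5)
Word 2: "head" (length 4)
One optimal edit sequence:
  1. delete 't'  (+1)
  2. substitute 'r' -> 'h'  (+1)
  3. substitute 'o' -> 'e'  (+1)
  4. substitute 'o' -> 'a'  (+1)
  5. substitute 'p' -> 'd'  (+1)
Edit distance = 5
Max length = max(5, 4) = 5
Similarity = 1 - 5/5
= 0.0000


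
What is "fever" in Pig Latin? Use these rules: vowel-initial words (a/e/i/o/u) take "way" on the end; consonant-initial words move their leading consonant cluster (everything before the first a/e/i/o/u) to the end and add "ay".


Word: "fever"
Starts with consonant(s) → move to end, add 'ay'
Consonant cluster: "f"
Pig Latin = "everfay"


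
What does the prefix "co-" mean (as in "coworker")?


Prefix: co-
Example: coworker (co- + worker)
Meaning = together


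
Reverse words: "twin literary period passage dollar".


Original: "twin literary period passage dollar"
Words (1..n): twin | literary | period | passage | dollar
Reversed (n..1): dollar | passage | period | literary | twin
Result = "dollar passage period literary twin"


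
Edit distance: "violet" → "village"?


Word 1: "violet" (length 6)
Word 2: "village" (length 7)
One optimal edit sequence (insert/delete/substitute each cost 1):
  1. keep 'v'
  2. keep 'i'
  3. substitute 'o' -> 'l'  (+1)
  4. keep 'l'
  5. insert 'a'  (+1)
  6. substitute 'e' -> 'g'  (+1)
  7. substitute 't' -> 'e'  (+1)
Total edit operations: 4
Edit distance = 4


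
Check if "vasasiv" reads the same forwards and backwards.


Word: "vasasiv"
Reversed: "visasav"
Forward == Backward? vasasiv != visasav
Palindrome = No


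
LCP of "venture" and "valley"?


Word 1: "venture"
Word 2: "valley"
Comparing from start:
  Pos 0: 'v' == 'v'
  Pos 1: 'e' != 'a' (stop)
LCP = "v" (length 1)


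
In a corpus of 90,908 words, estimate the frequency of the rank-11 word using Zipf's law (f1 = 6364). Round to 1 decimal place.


Zipf's law: f(r) = f(1) / r
f(1) = 6364
f(11) = 6364 / 11
= 578.5 occurrences


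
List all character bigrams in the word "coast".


Word: "coast" (length 5)
Number of bigrams = 5 - 2 + 1 = 4
  Position 0: "co"
  Position 1: "oa"
  Position 2: "as"
  Position 3: "st"
Bigrams = "co", "oa", "as", "st"


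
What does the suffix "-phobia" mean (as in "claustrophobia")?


Suffix: -phobia
Example: claustrophobia (claustro- + -phobia)
Meaning = fear of


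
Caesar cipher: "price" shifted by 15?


Word: "price"
Shift: 15
Each letter → (letter + shift) mod 26:
  'p' (15) + 15 = 4 → 'e'
  'r' (17) + 15 = 6 → 'g'
  'i' (8) + 15 = 23 → 'x'
  'c' (2) + 15 = 17 → 'r'
  'e' (4) + 15 = 19 → 't'
Result = "egxrt"


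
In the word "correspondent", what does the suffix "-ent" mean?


Suffix: -ent
Example: correspondent = correspond + -ent
Meaning = one who / that which


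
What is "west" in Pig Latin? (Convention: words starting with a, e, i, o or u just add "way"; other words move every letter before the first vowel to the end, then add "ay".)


Word: "west"
Starts with consonant(s) → move to end, add 'ay'
Consonant cluster: "w"
Pig Latin = "estway"


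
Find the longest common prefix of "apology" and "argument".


Word 1: "apology"
Word 2: "argument"
Comparing from start:
  Pos 0: 'a' == 'a'
  Pos 1: 'p' != 'r' (stop)
LCP = "a" (length 1)


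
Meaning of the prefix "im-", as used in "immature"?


Prefix: im-
Example: immature = im- + mature
Meaning = not / into


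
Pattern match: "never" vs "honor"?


Pattern of "never": [0, 1, 2, 1, 3]
Pattern of "honor": [0, 1, 2, 1, 3]
Patterns match
Same pattern = Yes


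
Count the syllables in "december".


Word: "december"
Syllable breakdown: de | cem | ber
Counting: 3 parts
= 3 syllables


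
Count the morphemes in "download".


Word: "download"
Morphemes: down- / load
Each morpheme carries meaning
= 2 morphemes


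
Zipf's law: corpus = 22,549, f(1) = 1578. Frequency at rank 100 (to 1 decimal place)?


Zipf's law: f(r) = f(1) / r
f(1) = 1578
f(100) = 1578 / 100
= 15.8 occurrences


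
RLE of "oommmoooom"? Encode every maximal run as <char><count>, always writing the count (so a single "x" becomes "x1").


String: "oommmoooom"
Scanning for consecutive runs:
  'o' x 2
  'm' x 3
  'o' x 4
  'm' x 1
RLE = "o2m3o4m1"


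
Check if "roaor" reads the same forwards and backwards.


Word: "roaor"
Reversed: "roaor"
Forward == Backward? roaor == roaor
Palindrome = Yes


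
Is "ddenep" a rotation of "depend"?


Word: "depend", Candidate: "ddenep"
Method: check if candidate is substring of word+word
"dependdepend" contains "ddenep"? No
Is rotation = No


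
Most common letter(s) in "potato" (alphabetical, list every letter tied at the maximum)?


Word: "potato"
Letter counts:
  'a': 1
  'o': 2
  'p': 1
  't': 2
Maximum count = 2
Most frequent = 'o', 't' (2 times each)


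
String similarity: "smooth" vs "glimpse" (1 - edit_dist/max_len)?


Word 1: "smooth" (length 6)
Word 2: "glimpse" (length 7)
One optimal edit sequence:
  1. insert 'g'  (+1)
  2. substitute 's' -> 'l'  (+1)
  3. substitute 'm' -> 'i'  (+1)
  4. substitute 'o' -> 'm'  (+1)
  5. substitute 'o' -> 'p'  (+1)
  6. substitute 't' -> 's'  (+1)
  7. substitute 'h' -> 'e'  (+1)
Edit distance = 7
Max length = max(6, 7) = 7
Similarity = 1 - 7/7
= 0.0000


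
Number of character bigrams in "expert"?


Word: "expert" (length 6)
Number of 2-grams = length - 2 + 1 = 6 - 2 + 1
= 5


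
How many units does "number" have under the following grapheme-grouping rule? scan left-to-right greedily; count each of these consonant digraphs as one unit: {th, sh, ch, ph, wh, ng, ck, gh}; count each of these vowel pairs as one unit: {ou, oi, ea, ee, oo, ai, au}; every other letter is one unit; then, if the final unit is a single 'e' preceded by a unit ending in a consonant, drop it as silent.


Word: "number" (6 letters)
Left-to-right scan:
  1. 'n' (letter)
  2. 'u' (letter)
  3. 'm' (letter)
  4. 'b' (letter)
  5. 'e' (letter)
  6. 'r' (letter)
Units from scan: 6
Sound units = 6 units


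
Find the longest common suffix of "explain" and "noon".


Word 1: "explain"
Word 2: "noon"
Comparing from end:
  Pos -1: 'n' == 'n'
  Pos -2: 'i' != 'o' (stop)
LCS = "n" (length 1)


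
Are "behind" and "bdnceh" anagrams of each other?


Word 1: "behind" → sorted: bdehin
Word 2: "bdnceh" → sorted: bcdehn
Same letters? bdehin != bcdehn
Anagram = No


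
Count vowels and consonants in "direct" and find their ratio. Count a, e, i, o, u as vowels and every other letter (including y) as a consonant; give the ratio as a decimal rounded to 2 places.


Word: "direct"
Vowels (a,e,i,o,u): 2
Consonants: 4
Ratio = 2/4
= 0.50


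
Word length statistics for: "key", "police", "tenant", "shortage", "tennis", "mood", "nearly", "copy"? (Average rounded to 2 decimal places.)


Lengths: "key"=3, "police"=6, "tenant"=6, "shortage"=8, "tennis"=6, "mood"=4, "nearly"=6, "copy"=4
Sum = 43, Count = 8
Average = 43/8 = 5.38
= avg=5.38, min=3, max=8


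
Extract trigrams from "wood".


Word: "wood" (length 4)
Number of trigrams = 4 - 3 + 1 = 2
  Position 0: "woo"
  Position 1: "ood"
Trigrams = "woo", "ood"


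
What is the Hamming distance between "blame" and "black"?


Comparing character by character (same length = 5):
  Pos 0: 'b' vs 'b' =
  Pos 1: 'l' vs 'l' =
  Pos 2: 'a' vs 'a' =
  Pos 3: 'm' vs 'c' !=
  Pos 4: 'e' vs 'k' !=
Hamming distance = 2


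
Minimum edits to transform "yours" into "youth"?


Word 1: "yours" (length 5)
Word 2: "youth" (length 5)
One optimal edit sequence (insert/delete/substitute each cost 1):
  1. keep 'y'
  2. keep 'o'
  3. keep 'u'
  4. substitute 'r' -> 't'  (+1)
  5. substitute 's' -> 'h'  (+1)
Total edit operations: 2
Edit distance = 2


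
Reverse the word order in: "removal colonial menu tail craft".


Original: "removal colonial menu tail craft"
Words (1..n): removal | colonial | menu | tail | craft
Reversed (n..1): craft | tail | menu | colonial | removal
Result = "craft tail menu colonial removal"


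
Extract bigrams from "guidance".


Word: "guidance" (length 8)
Number of bigrams = 8 - 2 + 1 = 7
  Position 0: "gu"
  Position 1: "ui"
  Position 2: "id"
  Position 3: "da"
  Position 4: "an"
  Position 5: "nc"
  Position 6: "ce"
Bigrams = "gu", "ui", "id", "da", "an", "nc", "ce"


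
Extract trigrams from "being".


Word: "being" (length 5)
Number of trigrams = 5 - 3 + 1 = 3
  Position 0: "bei"
  Position 1: "ein"
  Position 2: "ing"
Trigrams = "bei", "ein", "ing"


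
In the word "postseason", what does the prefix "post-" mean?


Prefix: post-
Example: postseason (post- + season)
Meaning = after


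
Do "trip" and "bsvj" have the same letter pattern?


Pattern of "trip": [0, 1, 2, 3]
Pattern of "bsvj": [0, 1, 2, 3]
Patterns match
Same pattern = Yes


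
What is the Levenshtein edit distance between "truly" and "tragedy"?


Word 1: "truly" (length 5)
Word 2: "tragedy" (length 7)
One optimal edit sequence (insert/delete/substitute each cost 1):
  1. keep 't'
  2. keep 'r'
  3. insert 'a'  (+1)
  4. insert 'g'  (+1)
  5. substitute 'u' -> 'e'  (+1)
  6. substitute 'l' -> 'd'  (+1)
  7. keep 'y'
Total edit operations: 4
Edit distance = 4


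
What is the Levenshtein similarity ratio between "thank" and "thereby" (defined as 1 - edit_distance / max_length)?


Word 1: "thank" (length 5)
Word 2: "thereby" (length 7)
One optimal edit sequence:
  1. keep 't'
  2. keep 'h'
  3. insert 'e'  (+1)
  4. insert 'r'  (+1)
  5. substitute 'a' -> 'e'  (+1)
  6. substitute 'n' -> 'b'  (+1)
  7. substitute 'k' -> 'y'  (+1)
Edit distance = 5
Max length = max(5, 7) = 7
Similarity = 1 - 5/7
= 0.2857


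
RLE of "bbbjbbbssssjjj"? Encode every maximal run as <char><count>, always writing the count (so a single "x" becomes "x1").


String: "bbbjbbbssssjjj"
Scanning for consecutive runs:
  'b' x 3
  'j' x 1
  'b' x 3
  's' x 4
  'j' x 3
RLE = "b3j1b3s4j3"


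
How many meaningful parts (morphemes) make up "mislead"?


Word: "mislead"
Morphemes: mis- / lead
Each morpheme carries meaning
= 2 morphemes


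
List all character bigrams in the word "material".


Word: "material" (length 8)
Number of bigrams = 8 - 2 + 1 = 7
  Position 0: "ma"
  Position 1: "at"
  Position 2: "te"
  Position 3: "er"
  Position 4: "ri"
  Position 5: "ia"
  Position 6: "al"
Bigrams = "ma", "at", "te", "er", "ri", "ia", "al"


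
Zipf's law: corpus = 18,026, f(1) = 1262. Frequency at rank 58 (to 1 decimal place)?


Zipf's law: f(r) = f(1) / r
f(1) = 1262
f(58) = 1262 / 58
= 21.8 occurrences


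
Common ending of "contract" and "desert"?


Word 1: "contract"
Word 2: "desert"
Comparing from end:
  Pos -1: 't' == 't'
  Pos -2: 'c' != 'r' (stop)
LCS = "t" (length 1)


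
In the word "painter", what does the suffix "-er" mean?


Suffix: -er
Example: painter (paint + -er)
Meaning = one who / more


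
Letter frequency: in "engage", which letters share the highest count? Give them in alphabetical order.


Word: "engage"
Letter counts:
  'a': 1
  'e': 2
  'g': 2
  'n': 1
Maximum count = 2
Most frequent = 'e', 'g' (2 times each)


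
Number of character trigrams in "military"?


Word: "military" (length 8)
Number of 3-grams = length - 3 + 1 = 8 - 3 + 1
= 6


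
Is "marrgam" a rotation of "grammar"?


Word: "grammar", Candidate: "marrgam"
Method: check if candidate is substring of word+word
"grammargrammar" contains "marrgam"? No
Is rotation = No


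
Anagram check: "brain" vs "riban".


Word 1: "brain" → sorted: abinr
Word 2: "riban" → sorted: abinr
Same letters? abinr == abinr
Anagram = Yes


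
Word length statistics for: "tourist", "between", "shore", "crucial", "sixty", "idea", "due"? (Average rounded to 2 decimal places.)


Lengths: "tourist"=7, "between"=7, "shore"=5, "crucial"=7, "sixty"=5, "idea"=4, "due"=3
Sum = 38, Count = 7
Average = 38/7 = 5.43
= avg=5.43, min=3, max=7


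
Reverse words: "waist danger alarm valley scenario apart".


Original: "waist danger alarm valley scenario apart"
Words (1..n): waist | danger | alarm | valley | scenario | apart
Reversed (n..1): apart | scenario | valley | alarm | danger | waist
Result = "apart scenario valley alarm danger waist"


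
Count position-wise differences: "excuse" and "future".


Comparing character by character (same length = 6):
  Pos 0: 'e' vs 'f' !=
  Pos 1: 'x' vs 'u' !=
  Pos 2: 'c' vs 't' !=
  Pos 3: 'u' vs 'u' =
  Pos 4: 's' vs 'r' !=
  Pos 5: 'e' vs 'e' =
Hamming distance = 4


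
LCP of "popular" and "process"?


Word 1: "popular"
Word 2: "process"
Comparing from start:
  Pos 0: 'p' == 'p'
  Pos 1: 'o' != 'r' (stop)
LCP = "p" (length 1)


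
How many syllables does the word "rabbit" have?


Word: "rabbit"
Syllable breakdown: rab-bit
Counting: 2 parts
= 2 syllables


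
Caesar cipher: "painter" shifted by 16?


Word: "painter"
Shift: 16
Each letter → (letter + shift) mod 26:
  'p' (15) + 16 = 5 → 'f'
  'a' (0) + 16 = 16 → 'q'
  'i' (8) + 16 = 24 → 'y'
  'n' (13) + 16 = 3 → 'd'
  't' (19) + 16 = 9 → 'j'
  'e' (4) + 16 = 20 → 'u'
  'r' (17) + 16 = 7 → 'h'
Result = "fqydjuh"


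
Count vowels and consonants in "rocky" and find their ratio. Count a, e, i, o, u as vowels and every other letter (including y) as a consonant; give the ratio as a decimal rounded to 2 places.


Word: "rocky"
Vowels (a,e,i,o,u): 1
Consonants: 4
Ratio = 1/4
= 0.25


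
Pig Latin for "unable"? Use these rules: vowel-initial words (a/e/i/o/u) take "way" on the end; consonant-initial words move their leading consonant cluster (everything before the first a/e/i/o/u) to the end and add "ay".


Word: "unable"
Starts with vowel → add 'way'
Pig Latin = "unableway"


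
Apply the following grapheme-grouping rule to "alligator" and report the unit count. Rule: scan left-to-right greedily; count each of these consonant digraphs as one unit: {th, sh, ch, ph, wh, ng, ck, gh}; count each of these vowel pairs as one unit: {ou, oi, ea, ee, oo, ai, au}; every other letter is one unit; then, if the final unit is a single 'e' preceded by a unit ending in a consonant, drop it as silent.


Word: "alligator" (9 letters)
Left-to-right scan:
  [1] 'a' (letter)
  [2] 'l' (letter)
  [3] 'l' (letter)
  [4] 'i' (letter)
  [5] 'g' (letter)
  [6] 'a' (letter)
  [7] 't' (letter)
  [8] 'o' (letter)
  [9] 'r' (letter)
Units from scan: 9
Sound units = 9 units


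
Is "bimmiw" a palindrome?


Word: "bimmiw"
Reversed: "wimmib"
Forward == Backward? bimmiw != wimmib
Palindrome = No


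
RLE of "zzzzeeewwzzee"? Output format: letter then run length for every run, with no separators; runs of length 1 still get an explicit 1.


String: "zzzzeeewwzzee"
Scanning for consecutive runs:
  'z' x 4
  'e' x 3
  'w' x 2
  'z' x 2
  'e' x 2
RLE = "z4e3w2z2e2"


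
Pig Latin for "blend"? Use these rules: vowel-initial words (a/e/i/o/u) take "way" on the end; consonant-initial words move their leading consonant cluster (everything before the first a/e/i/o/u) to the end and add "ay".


Word: "blend"
Starts with consonant(s) → move to end, add 'ay'
Consonant cluster: "bl"
Pig Latin = "endblay"


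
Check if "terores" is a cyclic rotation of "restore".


Word: "restore", Candidate: "terores"
Method: check if candidate is substring of word+word
"restorerestore" contains "terores"? No
Is rotation = No


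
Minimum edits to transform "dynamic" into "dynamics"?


Word 1: "dynamic" (length 7)
Word 2: "dynamics" (length 8)
One optimal edit sequence (insert/delete/substitute each cost 1):
  1. keep 'd'
  2. keep 'y'
  3. keep 'n'
  4. keep 'a'
  5. keep 'm'
  6. keep 'i'
  7. keep 'c'
  8. insert 's'  (+1)
Total edit operations: 1
Edit distance = 1


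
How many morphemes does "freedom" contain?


Word: "freedom"
Morphemes: free / -dom
Each morpheme carries meaning
= 2 morphemes


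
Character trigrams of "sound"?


Word: "sound" (length 5)
Number of trigrams = 5 - 3 + 1 = 3
  Position 0: "sou"
  Position 1: "oun"
  Position 2: "und"
Trigrams = "sou", "oun", "und"


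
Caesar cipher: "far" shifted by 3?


Word: "far"
Shift: 3
Each letter → (letter + shift) mod 26:
  'f' (5) + 3 = 8 → 'i'
  'a' (0) + 3 = 3 → 'd'
  'r' (17) + 3 = 20 → 'u'
Result = "idu"


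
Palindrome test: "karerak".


Word: "karerak"
Reversed: "karerak"
Forward == Backward? karerak == karerak
Palindrome = Yes


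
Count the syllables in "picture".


Word: "picture"
Syllable breakdown: pic | ture
Counting: 2 parts
= 2 syllables


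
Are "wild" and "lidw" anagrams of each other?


Word 1: "wild" → sorted: dilw
Word 2: "lidw" → sorted: dilw
Same letters? dilw == dilw
Anagram = Yes


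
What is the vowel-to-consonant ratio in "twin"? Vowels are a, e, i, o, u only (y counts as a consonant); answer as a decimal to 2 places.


Word: "twin"
Vowels (a,e,i,o,u): 1
Consonants: 3
Ratio = 1/3
= 0.33


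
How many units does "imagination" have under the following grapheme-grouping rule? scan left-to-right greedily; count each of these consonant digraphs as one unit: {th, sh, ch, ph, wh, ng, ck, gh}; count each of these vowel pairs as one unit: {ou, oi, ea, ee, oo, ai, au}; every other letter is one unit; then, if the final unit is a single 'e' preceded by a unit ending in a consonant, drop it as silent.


Word: "imagination" (11 letters)
Left-to-right scan:
  (1) 'i' (letter)
  (2) 'm' (letter)
  (3) 'a' (letter)
  (4) 'g' (letter)
  (5) 'i' (letter)
  (6) 'n' (letter)
  (7) 'a' (letter)
  (8) 't' (letter)
  (9) 'i' (letter)
  (10) 'o' (letter)
  (11) 'n' (letter)
Units from scan: 11
Sound units = 11 units


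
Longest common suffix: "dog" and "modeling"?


Word 1: "dog"
Word 2: "modeling"
Comparing from end:
  Pos -1: 'g' == 'g'
  Pos -2: 'o' != 'n' (stop)
LCS = "g" (length 1)


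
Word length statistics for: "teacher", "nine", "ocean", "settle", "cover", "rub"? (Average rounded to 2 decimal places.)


Lengths: "teacher"=7, "nine"=4, "ocean"=5, "settle"=6, "cover"=5, "rub"=3
Sum = 30, Count = 6
Average = 30/6 = 5.00
= avg=5.00, min=3, max=7


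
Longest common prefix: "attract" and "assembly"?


Word 1: "attract"
Word 2: "assembly"
Comparing from start:
  Pos 0: 'a' == 'a'
  Pos 1: 't' != 's' (stop)
LCP = "a" (length 1)


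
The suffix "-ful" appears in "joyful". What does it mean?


Suffix: -ful
Example: joyful (joy + -ful)
Meaning = full of


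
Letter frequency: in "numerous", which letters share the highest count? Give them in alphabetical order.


Word: "numerous"
Letter counts:
  'e': 1
  'm': 1
  'n': 1
  'o': 1
  'r': 1
  's': 1
  'u': 2
Maximum count = 2
Most frequent = 'u' (2 times each)


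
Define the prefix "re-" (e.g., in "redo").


Prefix: re-
Example: redo (re- + do)
Meaning = again


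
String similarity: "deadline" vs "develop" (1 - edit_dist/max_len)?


Word 1: "deadline" (length 8)
Word 2: "develop" (length 7)
One optimal edit sequence:
  1. keep 'd'
  2. keep 'e'
  3. substitute 'a' -> 'v'  (+1)
  4. substitute 'd' -> 'e'  (+1)
  5. keep 'l'
  6. delete 'i'  (+1)
  7. substitute 'n' -> 'o'  (+1)
  8. substitute 'e' -> 'p'  (+1)
Edit distance = 5
Max length = max(8, 7) = 8
Similarity = 1 - 5/8
= 0.3750


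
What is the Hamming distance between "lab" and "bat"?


Comparing character by character (same length = 3):
  Pos 0: 'l' vs 'b' !=
  Pos 1: 'a' vs 'a' =
  Pos 2: 'b' vs 't' !=
Hamming distance = 2


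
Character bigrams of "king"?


Word: "king" (length 4)
Number of bigrams = 4 - 2 + 1 = 3
  Position 0: "ki"
  Position 1: "in"
  Position 2: "ng"
Bigrams = "ki", "in", "ng"


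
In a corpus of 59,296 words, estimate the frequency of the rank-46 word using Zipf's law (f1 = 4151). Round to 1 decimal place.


Zipf's law: f(r) = f(1) / r
f(1) = 4151
f(46) = 4151 / 46
= 90.2 occurrences


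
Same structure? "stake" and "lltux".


Pattern of "stake": [0, 1, 2, 3, 4]
Pattern of "lltux": [0, 0, 1, 2, 3]
Patterns do not match
Same pattern = No


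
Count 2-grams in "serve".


Word: "serve" (length 5)
Number of 2-grams = length - 2 + 1 = 5 - 2 + 1
= 4


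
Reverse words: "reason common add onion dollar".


Original: "reason common add onion dollar"
Words (1..n): reason | common | add | onion | dollar
Reversed (n..1): dollar | onion | add | common | reason
Result = "dollar onion add common reason"


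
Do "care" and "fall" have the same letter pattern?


Pattern of "care": [0, 1, 2, 3]
Pattern of "fall": [0, 1, 2, 2]
Patterns do not match
Same pattern = No


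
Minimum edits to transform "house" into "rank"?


Word 1: "house" (length 5)
Word 2: "rank" (length 4)
One optimal edit sequence (insert/delete/substitute each cost 1):
  1. delete 'h'  (+1)
  2. substitute 'o' -> 'r'  (+1)
  3. substitute 'u' -> 'a'  (+1)
  4. substitute 's' -> 'n'  (+1)
  5. substitute 'e' -> 'k'  (+1)
Total edit operations: 5
Edit distance = 5


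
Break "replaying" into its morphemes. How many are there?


Word: "replaying"
Morphemes: re- + play + -ing
Each morpheme carries meaning
= 3 morphemes


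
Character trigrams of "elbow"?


Word: "elbow" (length 5)
Number of trigrams = 5 - 3 + 1 = 3
  Position 0: "elb"
  Position 1: "lbo"
  Position 2: "bow"
Trigrams = "elb", "lbo", "bow"


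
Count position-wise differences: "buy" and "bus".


Comparing character by character (same length = 3):
  Pos 0: 'b' vs 'b' =
  Pos 1: 'u' vs 'u' =
  Pos 2: 'y' vs 's' !=
Hamming distance = 1


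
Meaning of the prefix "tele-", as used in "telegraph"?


Prefix: tele-
Example: telegraph (tele- + graph)
Meaning = distant


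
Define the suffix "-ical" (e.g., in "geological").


Suffix: -ical
As in: geological -> geology + -ical, with a spelling change
Meaning = relating to


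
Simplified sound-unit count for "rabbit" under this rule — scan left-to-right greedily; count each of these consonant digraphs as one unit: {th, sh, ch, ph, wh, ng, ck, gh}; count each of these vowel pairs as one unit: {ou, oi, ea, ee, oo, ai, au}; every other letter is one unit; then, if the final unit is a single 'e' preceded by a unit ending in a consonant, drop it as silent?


Word: "rabbit" (6 letters)
Left-to-right scan:
  [1] 'r' (letter)
  [2] 'a' (letter)
  [3] 'b' (letter)
  [4] 'b' (letter)
  [5] 'i' (letter)
  [6] 't' (letter)
Units from scan: 6
Sound units = 6 units


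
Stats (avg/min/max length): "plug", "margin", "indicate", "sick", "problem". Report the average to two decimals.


Lengths: "plug"=4, "margin"=6, "indicate"=8, "sick"=4, "problem"=7
Sum = 29, Count = 5
Average = 29/5 = 5.80
= avg=5.80, min=4, max=8


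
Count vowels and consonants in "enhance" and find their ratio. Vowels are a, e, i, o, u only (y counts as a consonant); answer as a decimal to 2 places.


Word: "enhance"
Vowels (a,e,i,o,u): 3
Consonants: 4
Ratio = 3/4
= 0.75


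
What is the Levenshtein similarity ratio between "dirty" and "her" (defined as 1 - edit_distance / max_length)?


Word 1: "dirty" (length 5)
Word 2: "her" (length 3)
One optimal edit sequence:
  1. substitute 'd' -> 'h'  (+1)
  2. substitute 'i' -> 'e'  (+1)
  3. keep 'r'
  4. delete 't'  (+1)
  5. delete 'y'  (+1)
Edit distance = 4
Max length = max(5, 3) = 5
Similarity = 1 - 4/5
= 0.2000


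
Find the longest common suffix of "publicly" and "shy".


Word 1: "publicly"
Word 2: "shy"
Comparing from end:
  Pos -1: 'y' == 'y'
  Pos -2: 'l' != 'h' (stop)
LCS = "y" (length 1)


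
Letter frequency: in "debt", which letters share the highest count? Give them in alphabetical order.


Word: "debt"
Letter counts:
  'b': 1
  'd': 1
  'e': 1
  't': 1
Maximum count = 1
Most frequent = 'b', 'd', 'e', 't' (1 time each)


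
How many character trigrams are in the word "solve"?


Word: "solve" (length 5)
Number of 3-grams = length - 3 + 1 = 5 - 3 + 1
= 3


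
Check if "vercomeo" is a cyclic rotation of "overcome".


Word: "overcome", Candidate: "vercomeo"
Method: check if candidate is substring of word+word
"overcomeovercome" contains "vercomeo"? Yes
Is rotation = Yes


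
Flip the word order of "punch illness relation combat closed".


Original: "punch illness relation combat closed"
Words (1..n): punch | illness | relation | combat | closed
Reversed (n..1): closed | combat | relation | illness | punch
Result = "closed combat relation illness punch"


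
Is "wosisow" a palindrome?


Word: "wosisow"
Reversed: "wosisow"
Forward == Backward? wosisow == wosisow
Palindrome = Yes


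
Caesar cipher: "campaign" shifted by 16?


Word: "campaign"
Shift: 16
Each letter → (letter + shift) mod 26:
  'c' (2) + 16 = 18 → 's'
  'a' (0) + 16 = 16 → 'q'
  'm' (12) + 16 = 2 → 'c'
  'p' (15) + 16 = 5 → 'f'
  'a' (0) + 16 = 16 → 'q'
  'i' (8) + 16 = 24 → 'y'
  'g' (6) + 16 = 22 → 'w'
  'n' (13) + 16 = 3 → 'd'
Result = "sqcfqywd"


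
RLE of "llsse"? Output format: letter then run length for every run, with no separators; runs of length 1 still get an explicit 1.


String: "llsse"
Scanning for consecutive runs:
  'l' x 2
  's' x 2
  'e' x 1
RLE = "l2s2e1"
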